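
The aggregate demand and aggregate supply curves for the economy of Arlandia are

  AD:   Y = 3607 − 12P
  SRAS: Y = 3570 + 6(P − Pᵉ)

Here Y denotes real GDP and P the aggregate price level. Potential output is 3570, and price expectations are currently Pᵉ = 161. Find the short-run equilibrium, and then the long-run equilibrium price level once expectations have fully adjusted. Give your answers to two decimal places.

Short run: with Pᵉ = 161, SRAS is Y = 2604 + 6P. Setting AD = SRAS gives 1003 = 18P, so P = 55.72 and Y = 3607 − 12P = 2938.33.
Output 2938.33 is below potential 3570, so over time expected prices fall and SRAS shifts right until Y returns to 3570.
Long run: Y = 3570 on the AD curve gives 3570 = 3607 − 12P, so P = 3.08.

Short run: P = 55.72, Y = 2938.33. Long run: P = 3.08.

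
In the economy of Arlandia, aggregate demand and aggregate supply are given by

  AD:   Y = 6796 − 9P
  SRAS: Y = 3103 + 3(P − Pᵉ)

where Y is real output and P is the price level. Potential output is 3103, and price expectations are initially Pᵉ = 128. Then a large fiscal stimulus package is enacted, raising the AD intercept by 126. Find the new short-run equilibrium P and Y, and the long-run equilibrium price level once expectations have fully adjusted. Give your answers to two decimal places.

Short run: P = 350.25, Y = 3769.75. Long run: P = 424.33.

AD shifts right: new AD is Y = 6922 − 9P. With Pᵉ = 128, SRAS is Y = 2719 + 3P.
Short run: 6922 − 9P = 2719 + 3P gives 4203 = 12P, so P = 350.25 and Y = 6922 − 9P = 3769.75.
Y = 3769.75 is above potential 3103; expectations adjust and SRAS shifts left until Y = 3103.
Long run: on the new AD curve, 3103 = 6922 − 9P gives P = 424.33.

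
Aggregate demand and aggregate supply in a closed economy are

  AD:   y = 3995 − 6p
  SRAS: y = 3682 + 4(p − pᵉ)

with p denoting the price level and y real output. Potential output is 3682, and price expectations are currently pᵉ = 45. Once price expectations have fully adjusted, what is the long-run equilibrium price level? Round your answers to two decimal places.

Long-run p = 52.17

Short run: with pᵉ = 45, SRAS is y = 3502 + 4p. Setting AD = SRAS gives 493 = 10p, so p = 49.30 and y = 3995 − 6p = 3699.20.
Output 3699.20 is above potential 3682, so over time expected prices rise and SRAS shifts left until y returns to 3682.
Long run: y = 3682 on the AD curve gives 3682 = 3995 − 6p, so p = 52.17.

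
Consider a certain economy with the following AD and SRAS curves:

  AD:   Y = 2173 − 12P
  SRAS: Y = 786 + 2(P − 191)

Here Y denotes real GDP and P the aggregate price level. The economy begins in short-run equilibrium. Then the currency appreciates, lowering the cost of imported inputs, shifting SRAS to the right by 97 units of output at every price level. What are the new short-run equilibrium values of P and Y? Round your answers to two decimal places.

P = 119.43, Y = 739.86

This is a positive supply shock: SRAS shifts right.
New SRAS: Y = 501 + 2P.
Set AD = SRAS: 2173 − 12P = 501 + 2P, so 1672 = 14P and P = 119.43.
Substituting into AD, Y = 739.86.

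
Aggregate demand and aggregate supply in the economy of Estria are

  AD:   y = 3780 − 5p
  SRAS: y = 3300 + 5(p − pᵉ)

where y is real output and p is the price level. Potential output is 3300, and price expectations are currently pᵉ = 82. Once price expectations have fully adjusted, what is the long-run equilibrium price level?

Long-run p = 96

Short run: with pᵉ = 82, SRAS is y = 2890 + 5p. Setting AD = SRAS gives 890 = 10p, so p = 89 and y = 3780 − 5·89 = 3335.
Output 3335 is above potential 3300, so over time expected prices rise and SRAS shifts left until y returns to 3300.
Long run: y = 3300 on the AD curve gives 3300 = 3780 − 5p, so p = 96.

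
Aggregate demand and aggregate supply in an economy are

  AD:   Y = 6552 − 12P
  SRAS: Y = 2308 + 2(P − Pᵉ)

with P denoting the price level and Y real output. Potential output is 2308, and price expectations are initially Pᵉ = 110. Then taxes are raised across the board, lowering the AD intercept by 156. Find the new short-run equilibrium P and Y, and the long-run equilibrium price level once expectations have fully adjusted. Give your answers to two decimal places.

AD shifts left: new AD is Y = 6396 − 12P. With Pᵉ = 110, SRAS is Y = 2088 + 2P.
Short run: 6396 − 12P = 2088 + 2P gives 4308 = 14P, so P = 307.71 and Y = 6396 − 12P = 2703.43.
Y = 2703.43 is above potential 2308; expectations adjust and SRAS shifts left until Y = 2308.
Long run: on the new AD curve, 2308 = 6396 − 12P gives P = 340.67.

Short run: P = 307.71, Y = 2703.43. Long run: P = 340.67.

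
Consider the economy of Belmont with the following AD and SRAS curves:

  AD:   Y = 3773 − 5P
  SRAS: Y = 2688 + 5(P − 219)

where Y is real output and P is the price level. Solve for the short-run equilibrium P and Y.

Write SRAS as Y = 2688 + 5P − 1095 = 1593 + 5P.
Set AD = SRAS: 3773 − 5P = 1593 + 5P, so 2180 = 10P and P = 218.
Then Y = 3773 − 5·218 = 2683.

P = 218, Y = 2683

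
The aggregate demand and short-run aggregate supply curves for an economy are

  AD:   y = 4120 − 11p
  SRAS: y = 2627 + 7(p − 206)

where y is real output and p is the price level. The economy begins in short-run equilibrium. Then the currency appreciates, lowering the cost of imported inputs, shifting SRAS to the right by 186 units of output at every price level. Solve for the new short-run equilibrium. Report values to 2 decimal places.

This is a positive supply shock: SRAS shifts right.
New SRAS: y = 1371 + 7p.
Set AD = SRAS: 4120 − 11p = 1371 + 7p, so 2749 = 18p and p = 152.72.
Substituting into AD, y = 2440.06.

p = 152.72, y = 2440.06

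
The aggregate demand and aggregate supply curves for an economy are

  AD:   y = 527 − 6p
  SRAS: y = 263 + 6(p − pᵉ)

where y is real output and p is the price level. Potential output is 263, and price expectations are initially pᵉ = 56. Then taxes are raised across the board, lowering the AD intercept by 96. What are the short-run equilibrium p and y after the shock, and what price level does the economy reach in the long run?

Short run: p = 42, y = 179. Long run: p = 28.

AD shifts left: new AD is y = 431 − 6p. With pᵉ = 56, SRAS is y = 6p − 73.
Short run: 431 − 6p = 6p − 73 gives 504 = 12p, so p = 42 and y = 431 − 6·42 = 179.
y = 179 is below potential 263; expectations adjust and SRAS shifts right until y = 263.
Long run: on the new AD curve, 263 = 431 − 6p gives p = 28.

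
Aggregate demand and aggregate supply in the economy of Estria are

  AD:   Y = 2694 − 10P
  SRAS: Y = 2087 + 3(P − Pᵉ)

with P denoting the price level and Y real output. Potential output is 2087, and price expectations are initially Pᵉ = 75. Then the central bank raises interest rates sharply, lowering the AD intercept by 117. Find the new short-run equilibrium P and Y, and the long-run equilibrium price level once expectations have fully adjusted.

AD shifts left: new AD is Y = 2577 − 10P. With Pᵉ = 75, SRAS is Y = 1862 + 3P.
Short run: 2577 − 10P = 1862 + 3P gives 715 = 13P, so P = 55 and Y = 2577 − 10·55 = 2027.
Y = 2027 is below potential 2087; expectations adjust and SRAS shifts right until Y = 2087.
Long run: on the new AD curve, 2087 = 2577 − 10P gives P = 49.

Short run: P = 55, Y = 2027. Long run: P = 49.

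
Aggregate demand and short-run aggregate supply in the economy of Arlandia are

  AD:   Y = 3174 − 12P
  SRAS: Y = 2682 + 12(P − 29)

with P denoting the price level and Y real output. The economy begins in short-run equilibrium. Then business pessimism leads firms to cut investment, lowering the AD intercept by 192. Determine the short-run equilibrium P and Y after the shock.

This is a negative demand shock: AD shifts left.
New AD: Y = 2982 − 12P.
SRAS can be written Y = 2334 + 12P.
Set AD = SRAS: 2982 − 12P = 2334 + 12P, so 648 = 24P and P = 27.
Y = 2982 − 12·27 = 2658.

P = 27, Y = 2658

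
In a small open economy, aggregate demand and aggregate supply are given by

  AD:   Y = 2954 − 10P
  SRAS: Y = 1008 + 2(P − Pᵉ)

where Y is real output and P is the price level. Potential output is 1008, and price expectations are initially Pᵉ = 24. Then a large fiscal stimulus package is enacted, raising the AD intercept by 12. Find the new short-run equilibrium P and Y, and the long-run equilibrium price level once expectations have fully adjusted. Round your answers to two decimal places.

AD shifts right: new AD is Y = 2966 − 10P. With Pᵉ = 24, SRAS is Y = 960 + 2P.
Short run: 2966 − 10P = 960 + 2P gives 2006 = 12P, so P = 167.17 and Y = 2966 − 10P = 1294.33.
Y = 1294.33 is above potential 1008; expectations adjust and SRAS shifts left until Y = 1008.
Long run: on the new AD curve, 1008 = 2966 − 10P gives P = 195.80.

Short run: P = 167.17, Y = 1294.33. Long run: P = 195.80.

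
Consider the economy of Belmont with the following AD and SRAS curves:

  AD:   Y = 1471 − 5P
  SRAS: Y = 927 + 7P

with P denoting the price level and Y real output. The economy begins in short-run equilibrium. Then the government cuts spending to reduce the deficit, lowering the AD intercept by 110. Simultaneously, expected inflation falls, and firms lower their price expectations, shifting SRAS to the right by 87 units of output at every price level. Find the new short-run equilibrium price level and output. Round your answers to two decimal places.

P = 28.92, Y = 1216.42

After both shocks: AD is Y = 1361 − 5P and SRAS is Y = 1014 + 7P.
Setting them equal: 347 = 12P, so P = 28.92.
Substituting into AD, Y = 1216.42.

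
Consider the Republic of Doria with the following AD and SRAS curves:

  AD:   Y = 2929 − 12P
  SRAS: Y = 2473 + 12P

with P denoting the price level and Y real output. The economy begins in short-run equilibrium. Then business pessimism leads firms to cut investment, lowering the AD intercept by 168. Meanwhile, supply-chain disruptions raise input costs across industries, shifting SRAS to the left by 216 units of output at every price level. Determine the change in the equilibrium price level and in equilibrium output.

After both shocks: AD is Y = 2761 − 12P and SRAS is Y = 2257 + 12P.
Setting them equal: 504 = 24P, so P = 21.
Y = 2761 − 12·21 = 2509.
Initially P = 19, Y = 2701, so ΔP = +2 and ΔY = -192.

ΔP = +2, ΔY = -192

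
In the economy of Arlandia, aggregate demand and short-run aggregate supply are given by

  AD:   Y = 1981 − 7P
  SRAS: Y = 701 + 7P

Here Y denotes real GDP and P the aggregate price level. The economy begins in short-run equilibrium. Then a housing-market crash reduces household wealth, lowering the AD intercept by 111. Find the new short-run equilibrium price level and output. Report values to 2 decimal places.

This is a negative demand shock: AD shifts left.
New AD: Y = 1870 − 7P.
Set AD = SRAS: 1870 − 7P = 701 + 7P, so 1169 = 14P and P = 83.50.
Substituting into AD, Y = 1285.50.

P = 83.50, Y = 1285.50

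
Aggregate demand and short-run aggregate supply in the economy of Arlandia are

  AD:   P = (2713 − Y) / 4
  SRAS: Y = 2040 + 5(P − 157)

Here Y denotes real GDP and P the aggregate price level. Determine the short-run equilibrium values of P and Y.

Write SRAS as Y = 2040 + 5P − 785 = 1255 + 5P.
Rearrange AD to Y = 2713 − 4P.
Set AD = SRAS: 2713 − 4P = 1255 + 5P, so 1458 = 9P and P = 162.
Then Y = 2713 − 4·162 = 2065.

P = 162, Y = 2065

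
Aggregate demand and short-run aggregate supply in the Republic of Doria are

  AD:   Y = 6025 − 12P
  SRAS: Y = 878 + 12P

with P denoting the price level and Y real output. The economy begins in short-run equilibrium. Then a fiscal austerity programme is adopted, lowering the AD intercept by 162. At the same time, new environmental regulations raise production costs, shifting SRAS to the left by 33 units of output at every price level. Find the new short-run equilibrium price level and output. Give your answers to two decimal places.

P = 209.08, Y = 3354.00

After both shocks: AD is Y = 5863 − 12P and SRAS is Y = 845 + 12P.
Setting them equal: 5018 = 24P, so P = 209.08.
Substituting into AD, Y = 3354.00.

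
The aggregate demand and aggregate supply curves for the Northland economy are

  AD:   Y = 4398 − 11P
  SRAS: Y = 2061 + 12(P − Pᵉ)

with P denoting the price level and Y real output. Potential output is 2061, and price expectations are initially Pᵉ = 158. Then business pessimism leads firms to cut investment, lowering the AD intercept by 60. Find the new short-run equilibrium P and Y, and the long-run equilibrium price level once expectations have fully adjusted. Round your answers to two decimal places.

Short run: P = 181.43, Y = 2342.22. Long run: P = 207.00.

AD shifts left: new AD is Y = 4338 − 11P. With Pᵉ = 158, SRAS is Y = 165 + 12P.
Short run: 4338 − 11P = 165 + 12P gives 4173 = 23P, so P = 181.43 and Y = 4338 − 11P = 2342.22.
Y = 2342.22 is above potential 2061; expectations adjust and SRAS shifts left until Y = 2061.
Long run: on the new AD curve, 2061 = 4338 − 11P gives P = 207.00.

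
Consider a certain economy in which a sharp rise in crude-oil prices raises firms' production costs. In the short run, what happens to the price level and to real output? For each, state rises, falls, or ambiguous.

Price level: rises; output: falls

This is an adverse supply shock: SRAS shifts left.
Moving along the downward-sloping AD curve, P rises and Y falls.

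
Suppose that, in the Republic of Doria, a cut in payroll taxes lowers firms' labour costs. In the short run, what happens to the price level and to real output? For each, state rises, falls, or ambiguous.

This is a favourable supply shock: SRAS shifts right.
Moving along the downward-sloping AD curve, P falls and Y rises.

Price level: falls; output: rises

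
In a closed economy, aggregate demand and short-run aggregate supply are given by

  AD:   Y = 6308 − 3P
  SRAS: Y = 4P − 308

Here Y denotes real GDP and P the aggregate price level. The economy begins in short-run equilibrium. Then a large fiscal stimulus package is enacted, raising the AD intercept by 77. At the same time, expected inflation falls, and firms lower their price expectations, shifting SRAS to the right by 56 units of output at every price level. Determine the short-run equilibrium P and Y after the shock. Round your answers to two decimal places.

P = 948.14, Y = 3540.57

After both shocks: AD is Y = 6385 − 3P and SRAS is Y = 4P − 252.
Setting them equal: 6637 = 7P, so P = 948.14.
Substituting into AD, Y = 3540.57.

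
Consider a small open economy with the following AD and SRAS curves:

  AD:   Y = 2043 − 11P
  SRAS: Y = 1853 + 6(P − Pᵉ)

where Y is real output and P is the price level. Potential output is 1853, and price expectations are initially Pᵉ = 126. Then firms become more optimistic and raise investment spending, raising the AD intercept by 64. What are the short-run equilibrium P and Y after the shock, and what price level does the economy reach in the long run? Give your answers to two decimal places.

Short run: P = 59.41, Y = 1453.47. Long run: P = 23.09.

AD shifts right: new AD is Y = 2107 − 11P. With Pᵉ = 126, SRAS is Y = 1097 + 6P.
Short run: 2107 − 11P = 1097 + 6P gives 1010 = 17P, so P = 59.41 and Y = 2107 − 11P = 1453.47.
Y = 1453.47 is below potential 1853; expectations adjust and SRAS shifts right until Y = 1853.
Long run: on the new AD curve, 1853 = 2107 − 11P gives P = 23.09.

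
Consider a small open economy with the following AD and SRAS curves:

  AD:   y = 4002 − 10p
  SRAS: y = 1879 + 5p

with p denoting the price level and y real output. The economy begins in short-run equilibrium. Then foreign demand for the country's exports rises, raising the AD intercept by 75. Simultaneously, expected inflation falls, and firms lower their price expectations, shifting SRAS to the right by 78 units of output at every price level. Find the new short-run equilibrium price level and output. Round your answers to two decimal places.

p = 141.33, y = 2663.67

After both shocks: AD is y = 4077 − 10p and SRAS is y = 1957 + 5p.
Setting them equal: 2120 = 15p, so p = 141.33.
Substituting into AD, y = 2663.67.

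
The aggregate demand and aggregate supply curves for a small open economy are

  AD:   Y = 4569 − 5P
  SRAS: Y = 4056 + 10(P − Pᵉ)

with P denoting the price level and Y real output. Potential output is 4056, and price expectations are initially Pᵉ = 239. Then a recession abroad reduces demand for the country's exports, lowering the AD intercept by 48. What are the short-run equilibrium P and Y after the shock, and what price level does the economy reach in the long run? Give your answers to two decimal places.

Short run: P = 190.33, Y = 3569.33. Long run: P = 93.00.

AD shifts left: new AD is Y = 4521 − 5P. With Pᵉ = 239, SRAS is Y = 1666 + 10P.
Short run: 4521 − 5P = 1666 + 10P gives 2855 = 15P, so P = 190.33 and Y = 4521 − 5P = 3569.33.
Y = 3569.33 is below potential 4056; expectations adjust and SRAS shifts right until Y = 4056.
Long run: on the new AD curve, 4056 = 4521 − 5P gives P = 93.00.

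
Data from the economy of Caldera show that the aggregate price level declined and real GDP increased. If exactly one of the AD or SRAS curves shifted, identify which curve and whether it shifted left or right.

P fell and Y rose. An AD shift moves P and Y in the same direction; an SRAS shift moves them in opposite directions.
Here P and Y moved in opposite directions, so the SRAS curve shifted.
Since Y rose, SRAS shifted right.

SRAS shifted right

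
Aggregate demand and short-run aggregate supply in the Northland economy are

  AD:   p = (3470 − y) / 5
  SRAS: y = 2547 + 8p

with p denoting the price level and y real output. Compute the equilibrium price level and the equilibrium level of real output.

Rearrange AD to y = 3470 − 5p.
Set AD = SRAS: 3470 − 5p = 2547 + 8p, so 923 = 13p and p = 71.
Then y = 3470 − 5·71 = 3115.

p = 71, y = 3115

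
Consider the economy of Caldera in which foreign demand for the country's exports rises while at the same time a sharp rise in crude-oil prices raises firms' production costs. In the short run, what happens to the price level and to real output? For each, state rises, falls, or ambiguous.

The first event is a positive demand shock: AD shifts right, which by itself pushes P up and Y up.
The second is an adverse supply shock: SRAS shifts left, which by itself pushes P up and Y down.
Both shocks push P up, so P rises. The two shocks push Y in opposite directions, so the effect on Y is ambiguous.

Price level: rises; output: ambiguous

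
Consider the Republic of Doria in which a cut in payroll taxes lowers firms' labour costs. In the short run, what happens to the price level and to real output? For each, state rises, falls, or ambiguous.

Price level: falls; output: rises

This is a favourable supply shock: SRAS shifts right.
Moving along the downward-sloping AD curve, P falls and Y rises.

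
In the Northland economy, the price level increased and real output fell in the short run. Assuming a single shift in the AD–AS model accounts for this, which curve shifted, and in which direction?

P rose and Y fell. An AD shift moves P and Y in the same direction; an SRAS shift moves them in opposite directions.
Here P and Y moved in opposite directions, so the SRAS curve shifted.
Since Y fell, SRAS shifted left.

SRAS shifted left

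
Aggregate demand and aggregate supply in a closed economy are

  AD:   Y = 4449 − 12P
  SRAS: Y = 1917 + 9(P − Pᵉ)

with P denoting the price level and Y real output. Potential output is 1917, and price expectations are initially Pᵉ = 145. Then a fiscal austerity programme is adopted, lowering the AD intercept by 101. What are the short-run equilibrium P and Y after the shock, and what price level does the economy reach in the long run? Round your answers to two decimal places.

Short run: P = 177.90, Y = 2213.14. Long run: P = 202.58.

AD shifts left: new AD is Y = 4348 − 12P. With Pᵉ = 145, SRAS is Y = 612 + 9P.
Short run: 4348 − 12P = 612 + 9P gives 3736 = 21P, so P = 177.90 and Y = 4348 − 12P = 2213.14.
Y = 2213.14 is above potential 1917; expectations adjust and SRAS shifts left until Y = 1917.
Long run: on the new AD curve, 1917 = 4348 − 12P gives P = 202.58.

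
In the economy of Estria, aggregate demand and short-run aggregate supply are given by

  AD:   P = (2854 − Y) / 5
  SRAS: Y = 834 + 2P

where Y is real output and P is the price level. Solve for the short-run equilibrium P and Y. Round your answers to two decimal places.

Rearrange AD to Y = 2854 − 5P.
Set AD = SRAS: 2854 − 5P = 834 + 2P, so 2020 = 7P and P = 288.57.
Substituting into AD, Y = 2854 − 5P = 1411.14.

P = 288.57, Y = 1411.14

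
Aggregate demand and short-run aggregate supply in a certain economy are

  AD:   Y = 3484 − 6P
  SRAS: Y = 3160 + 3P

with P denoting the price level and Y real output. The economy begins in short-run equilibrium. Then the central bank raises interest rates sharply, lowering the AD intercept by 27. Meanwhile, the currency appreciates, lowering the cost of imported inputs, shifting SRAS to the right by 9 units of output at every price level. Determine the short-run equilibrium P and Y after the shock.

P = 32, Y = 3265

After both shocks: AD is Y = 3457 − 6P and SRAS is Y = 3169 + 3P.
Setting them equal: 288 = 9P, so P = 32.
Y = 3457 − 6·32 = 3265.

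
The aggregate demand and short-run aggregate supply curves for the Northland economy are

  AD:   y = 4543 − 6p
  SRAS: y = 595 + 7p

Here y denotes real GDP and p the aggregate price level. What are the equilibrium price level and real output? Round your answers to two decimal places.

Set AD = SRAS: 4543 − 6p = 595 + 7p, so 3948 = 13p and p = 303.69.
Substituting into AD, y = 4543 − 6p = 2720.85.

p = 303.69, y = 2720.85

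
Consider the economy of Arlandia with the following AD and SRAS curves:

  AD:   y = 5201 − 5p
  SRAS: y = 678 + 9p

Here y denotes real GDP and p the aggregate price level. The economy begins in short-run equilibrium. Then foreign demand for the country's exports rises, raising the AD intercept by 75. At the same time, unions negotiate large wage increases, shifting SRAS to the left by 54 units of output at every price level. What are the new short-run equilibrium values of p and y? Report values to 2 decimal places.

After both shocks: AD is y = 5276 − 5p and SRAS is y = 624 + 9p.
Setting them equal: 4652 = 14p, so p = 332.29.
Substituting into AD, y = 3614.57.

p = 332.29, y = 3614.57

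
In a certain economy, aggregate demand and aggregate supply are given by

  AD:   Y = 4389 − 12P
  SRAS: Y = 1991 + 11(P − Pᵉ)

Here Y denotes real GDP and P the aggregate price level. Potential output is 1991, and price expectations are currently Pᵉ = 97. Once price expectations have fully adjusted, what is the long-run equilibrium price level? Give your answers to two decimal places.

Short run: with Pᵉ = 97, SRAS is Y = 924 + 11P. Setting AD = SRAS gives 3465 = 23P, so P = 150.65 and Y = 4389 − 12P = 2581.17.
Output 2581.17 is above potential 1991, so over time expected prices rise and SRAS shifts left until Y returns to 1991.
Long run: Y = 1991 on the AD curve gives 1991 = 4389 − 12P, so P = 199.83.

Long-run P = 199.83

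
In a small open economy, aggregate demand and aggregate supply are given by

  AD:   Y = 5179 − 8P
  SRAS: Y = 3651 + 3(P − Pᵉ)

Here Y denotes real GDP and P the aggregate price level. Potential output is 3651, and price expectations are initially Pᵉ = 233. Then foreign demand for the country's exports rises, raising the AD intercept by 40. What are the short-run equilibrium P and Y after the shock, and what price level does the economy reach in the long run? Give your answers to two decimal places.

AD shifts right: new AD is Y = 5219 − 8P. With Pᵉ = 233, SRAS is Y = 2952 + 3P.
Short run: 5219 − 8P = 2952 + 3P gives 2267 = 11P, so P = 206.09 and Y = 5219 − 8P = 3570.27.
Y = 3570.27 is below potential 3651; expectations adjust and SRAS shifts right until Y = 3651.
Long run: on the new AD curve, 3651 = 5219 − 8P gives P = 196.00.

Short run: P = 206.09, Y = 3570.27. Long run: P = 196.00.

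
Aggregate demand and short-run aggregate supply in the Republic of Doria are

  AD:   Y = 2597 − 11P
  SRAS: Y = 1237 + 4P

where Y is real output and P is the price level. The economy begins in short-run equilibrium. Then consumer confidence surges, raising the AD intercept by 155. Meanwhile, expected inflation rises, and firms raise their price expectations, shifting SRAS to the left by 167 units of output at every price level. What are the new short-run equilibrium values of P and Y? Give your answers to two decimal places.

After both shocks: AD is Y = 2752 − 11P and SRAS is Y = 1070 + 4P.
Setting them equal: 1682 = 15P, so P = 112.13.
Substituting into AD, Y = 1518.53.

P = 112.13, Y = 1518.53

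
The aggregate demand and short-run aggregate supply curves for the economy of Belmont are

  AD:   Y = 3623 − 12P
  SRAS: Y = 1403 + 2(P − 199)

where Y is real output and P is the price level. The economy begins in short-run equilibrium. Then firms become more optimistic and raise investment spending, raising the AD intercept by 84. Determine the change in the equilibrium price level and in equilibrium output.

ΔP = +6, ΔY = +12

This is a positive demand shock: AD shifts right.
New AD: Y = 3707 − 12P.
SRAS can be written Y = 1005 + 2P.
Set AD = SRAS: 3707 − 12P = 1005 + 2P, so 2702 = 14P and P = 193.
Y = 3707 − 12·193 = 1391.
Initially P = 187, Y = 1379, so ΔP = +6 and ΔY = +12.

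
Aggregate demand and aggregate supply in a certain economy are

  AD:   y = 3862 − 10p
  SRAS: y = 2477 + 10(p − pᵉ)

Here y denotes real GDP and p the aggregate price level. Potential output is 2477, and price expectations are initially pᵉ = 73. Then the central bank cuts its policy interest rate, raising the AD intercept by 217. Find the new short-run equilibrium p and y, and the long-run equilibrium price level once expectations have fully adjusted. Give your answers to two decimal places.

Short run: p = 116.60, y = 2913.00. Long run: p = 160.20.

AD shifts right: new AD is y = 4079 − 10p. With pᵉ = 73, SRAS is y = 1747 + 10p.
Short run: 4079 − 10p = 1747 + 10p gives 2332 = 20p, so p = 116.60 and y = 4079 − 10p = 2913.00.
y = 2913.00 is above potential 2477; expectations adjust and SRAS shifts left until y = 2477.
Long run: on the new AD curve, 2477 = 4079 − 10p gives p = 160.20.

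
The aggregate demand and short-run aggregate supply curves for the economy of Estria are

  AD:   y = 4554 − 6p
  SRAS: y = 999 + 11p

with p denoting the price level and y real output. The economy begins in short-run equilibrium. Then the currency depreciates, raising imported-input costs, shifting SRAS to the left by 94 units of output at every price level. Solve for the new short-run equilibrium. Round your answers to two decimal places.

p = 214.65, y = 3266.12

This is a negative supply shock: SRAS shifts left.
New SRAS: y = 905 + 11p.
Set AD = SRAS: 4554 − 6p = 905 + 11p, so 3649 = 17p and p = 214.65.
Substituting into AD, y = 3266.12.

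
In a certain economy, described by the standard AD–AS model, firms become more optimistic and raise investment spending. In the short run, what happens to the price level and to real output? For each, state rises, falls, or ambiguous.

Price level: rises; output: rises

This is a positive demand shock: AD shifts right.
Moving along the upward-sloping SRAS curve, P rises and Y rises.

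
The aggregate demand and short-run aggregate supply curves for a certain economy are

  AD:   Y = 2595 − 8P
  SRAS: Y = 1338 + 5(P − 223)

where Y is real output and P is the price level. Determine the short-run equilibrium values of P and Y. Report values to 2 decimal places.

Write SRAS as Y = 1338 + 5P − 1115 = 223 + 5P.
Set AD = SRAS: 2595 − 8P = 223 + 5P, so 2372 = 13P and P = 182.46.
Substituting into AD, Y = 2595 − 8P = 1135.31.

P = 182.46, Y = 1135.31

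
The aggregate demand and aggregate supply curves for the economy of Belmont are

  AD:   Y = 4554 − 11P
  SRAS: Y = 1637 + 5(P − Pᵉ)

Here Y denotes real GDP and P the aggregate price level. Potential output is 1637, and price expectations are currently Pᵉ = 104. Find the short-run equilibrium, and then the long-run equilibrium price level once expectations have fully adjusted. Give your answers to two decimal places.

Short run: P = 214.81, Y = 2191.06. Long run: P = 265.18.

Short run: with Pᵉ = 104, SRAS is Y = 1117 + 5P. Setting AD = SRAS gives 3437 = 16P, so P = 214.81 and Y = 4554 − 11P = 2191.06.
Output 2191.06 is above potential 1637, so over time expected prices rise and SRAS shifts left until Y returns to 1637.
Long run: Y = 1637 on the AD curve gives 1637 = 4554 − 11P, so P = 265.18.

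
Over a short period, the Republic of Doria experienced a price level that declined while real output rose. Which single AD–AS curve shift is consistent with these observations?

P fell and Y rose. An AD shift moves P and Y in the same direction; an SRAS shift moves them in opposite directions.
Here P and Y moved in opposite directions, so the SRAS curve shifted.
Since Y rose, SRAS shifted right.

SRAS shifted right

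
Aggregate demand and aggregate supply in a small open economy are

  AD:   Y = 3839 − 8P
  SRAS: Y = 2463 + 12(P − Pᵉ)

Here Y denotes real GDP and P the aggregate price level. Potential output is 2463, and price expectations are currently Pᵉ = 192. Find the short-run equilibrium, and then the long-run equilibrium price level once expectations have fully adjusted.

Short run: with Pᵉ = 192, SRAS is Y = 159 + 12P. Setting AD = SRAS gives 3680 = 20P, so P = 184 and Y = 3839 − 8·184 = 2367.
Output 2367 is below potential 2463, so over time expected prices fall and SRAS shifts right until Y returns to 2463.
Long run: Y = 2463 on the AD curve gives 2463 = 3839 − 8P, so P = 172.

Short run: P = 184, Y = 2367. Long run: P = 172.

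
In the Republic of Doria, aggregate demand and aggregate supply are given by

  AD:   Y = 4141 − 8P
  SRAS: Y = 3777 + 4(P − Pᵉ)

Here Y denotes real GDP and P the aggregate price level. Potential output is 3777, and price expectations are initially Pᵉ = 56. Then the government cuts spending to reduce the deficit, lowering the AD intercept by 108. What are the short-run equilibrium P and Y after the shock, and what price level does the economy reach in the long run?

Short run: P = 40, Y = 3713. Long run: P = 32.

AD shifts left: new AD is Y = 4033 − 8P. With Pᵉ = 56, SRAS is Y = 3553 + 4P.
Short run: 4033 − 8P = 3553 + 4P gives 480 = 12P, so P = 40 and Y = 4033 − 8·40 = 3713.
Y = 3713 is below potential 3777; expectations adjust and SRAS shifts right until Y = 3777.
Long run: on the new AD curve, 3777 = 4033 − 8P gives P = 32.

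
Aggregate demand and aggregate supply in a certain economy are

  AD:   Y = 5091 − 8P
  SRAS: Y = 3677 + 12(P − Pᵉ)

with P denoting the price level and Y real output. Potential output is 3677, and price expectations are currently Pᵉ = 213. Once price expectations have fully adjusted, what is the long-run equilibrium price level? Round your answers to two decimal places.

Short run: with Pᵉ = 213, SRAS is Y = 1121 + 12P. Setting AD = SRAS gives 3970 = 20P, so P = 198.50 and Y = 5091 − 8P = 3503.00.
Output 3503.00 is below potential 3677, so over time expected prices fall and SRAS shifts right until Y returns to 3677.
Long run: Y = 3677 on the AD curve gives 3677 = 5091 − 8P, so P = 176.75.

Long-run P = 176.75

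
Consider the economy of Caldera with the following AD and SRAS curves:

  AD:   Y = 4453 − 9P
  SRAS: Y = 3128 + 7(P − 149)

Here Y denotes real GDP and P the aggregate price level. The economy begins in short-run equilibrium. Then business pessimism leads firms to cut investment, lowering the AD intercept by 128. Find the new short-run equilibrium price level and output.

This is a negative demand shock: AD shifts left.
New AD: Y = 4325 − 9P.
SRAS can be written Y = 2085 + 7P.
Set AD = SRAS: 4325 − 9P = 2085 + 7P, so 2240 = 16P and P = 140.
Y = 4325 − 9·140 = 3065.

P = 140, Y = 3065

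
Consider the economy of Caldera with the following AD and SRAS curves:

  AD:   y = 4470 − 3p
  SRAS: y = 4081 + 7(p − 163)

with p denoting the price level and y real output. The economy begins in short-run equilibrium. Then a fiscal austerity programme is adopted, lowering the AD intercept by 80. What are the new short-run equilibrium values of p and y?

This is a negative demand shock: AD shifts left.
New AD: y = 4390 − 3p.
SRAS can be written y = 2940 + 7p.
Set AD = SRAS: 4390 − 3p = 2940 + 7p, so 1450 = 10p and p = 145.
y = 4390 − 3·145 = 3955.

p = 145, y = 3955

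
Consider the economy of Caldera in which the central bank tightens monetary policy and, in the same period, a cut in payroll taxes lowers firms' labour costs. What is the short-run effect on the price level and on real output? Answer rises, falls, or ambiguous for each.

Price level: falls; output: ambiguous

The first event is a negative demand shock: AD shifts left, which by itself pushes P down and Y down.
The second is a favourable supply shock: SRAS shifts right, which by itself pushes P down and Y up.
Both shocks push P down, so P falls. The two shocks push Y in opposite directions, so the effect on Y is ambiguous.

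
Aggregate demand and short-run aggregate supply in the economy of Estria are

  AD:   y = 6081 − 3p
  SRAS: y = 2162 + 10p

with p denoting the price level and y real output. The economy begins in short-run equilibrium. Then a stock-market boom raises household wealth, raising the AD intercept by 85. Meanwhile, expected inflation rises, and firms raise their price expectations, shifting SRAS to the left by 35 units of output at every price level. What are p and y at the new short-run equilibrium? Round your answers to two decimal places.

p = 310.69, y = 5233.92

After both shocks: AD is y = 6166 − 3p and SRAS is y = 2127 + 10p.
Setting them equal: 4039 = 13p, so p = 310.69.
Substituting into AD, y = 5233.92.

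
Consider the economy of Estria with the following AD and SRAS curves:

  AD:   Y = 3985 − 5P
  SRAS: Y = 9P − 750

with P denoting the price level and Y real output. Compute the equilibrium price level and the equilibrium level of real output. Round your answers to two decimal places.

P = 338.21, Y = 2293.93

Set AD = SRAS: 3985 − 5P = 9P − 750, so 4735 = 14P and P = 338.21.
Substituting into AD, Y = 3985 − 5P = 2293.93.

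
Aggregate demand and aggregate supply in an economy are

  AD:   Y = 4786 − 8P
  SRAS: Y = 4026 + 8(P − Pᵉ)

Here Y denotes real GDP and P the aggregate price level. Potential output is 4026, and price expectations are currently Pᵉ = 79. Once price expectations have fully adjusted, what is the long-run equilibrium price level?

Long-run P = 95

Short run: with Pᵉ = 79, SRAS is Y = 3394 + 8P. Setting AD = SRAS gives 1392 = 16P, so P = 87 and Y = 4786 − 8·87 = 4090.
Output 4090 is above potential 4026, so over time expected prices rise and SRAS shifts left until Y returns to 4026.
Long run: Y = 4026 on the AD curve gives 4026 = 4786 − 8P, so P = 95.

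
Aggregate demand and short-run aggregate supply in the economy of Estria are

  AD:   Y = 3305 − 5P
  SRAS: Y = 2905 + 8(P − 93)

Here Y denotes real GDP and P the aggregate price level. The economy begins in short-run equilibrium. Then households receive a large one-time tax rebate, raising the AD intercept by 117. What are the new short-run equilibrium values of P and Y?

P = 97, Y = 2937

This is a positive demand shock: AD shifts right.
New AD: Y = 3422 − 5P.
SRAS can be written Y = 2161 + 8P.
Set AD = SRAS: 3422 − 5P = 2161 + 8P, so 1261 = 13P and P = 97.
Y = 3422 − 5·97 = 2937.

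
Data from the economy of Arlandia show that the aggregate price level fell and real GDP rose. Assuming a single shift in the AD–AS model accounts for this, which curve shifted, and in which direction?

SRAS shifted right

P fell and Y rose. An AD shift moves P and Y in the same direction; an SRAS shift moves them in opposite directions.
Here P and Y moved in opposite directions, so the SRAS curve shifted.
Since Y rose, SRAS shifted right.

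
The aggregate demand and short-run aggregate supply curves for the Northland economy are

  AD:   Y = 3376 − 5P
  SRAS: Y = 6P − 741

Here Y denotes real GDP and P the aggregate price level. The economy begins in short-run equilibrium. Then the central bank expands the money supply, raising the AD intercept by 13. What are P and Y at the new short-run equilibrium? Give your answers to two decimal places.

P = 375.45, Y = 1511.73

This is a positive demand shock: AD shifts right.
New AD: Y = 3389 − 5P.
Set AD = SRAS: 3389 − 5P = 6P − 741, so 4130 = 11P and P = 375.45.
Substituting into AD, Y = 1511.73.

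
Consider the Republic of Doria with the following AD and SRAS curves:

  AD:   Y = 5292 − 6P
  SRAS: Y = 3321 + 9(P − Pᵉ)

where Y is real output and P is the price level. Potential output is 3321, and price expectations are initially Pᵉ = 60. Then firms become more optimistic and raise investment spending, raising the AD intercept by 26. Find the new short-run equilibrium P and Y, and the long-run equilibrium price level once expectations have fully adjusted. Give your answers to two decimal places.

AD shifts right: new AD is Y = 5318 − 6P. With Pᵉ = 60, SRAS is Y = 2781 + 9P.
Short run: 5318 − 6P = 2781 + 9P gives 2537 = 15P, so P = 169.13 and Y = 5318 − 6P = 4303.20.
Y = 4303.20 is above potential 3321; expectations adjust and SRAS shifts left until Y = 3321.
Long run: on the new AD curve, 3321 = 5318 − 6P gives P = 332.83.

Short run: P = 169.13, Y = 4303.20. Long run: P = 332.83.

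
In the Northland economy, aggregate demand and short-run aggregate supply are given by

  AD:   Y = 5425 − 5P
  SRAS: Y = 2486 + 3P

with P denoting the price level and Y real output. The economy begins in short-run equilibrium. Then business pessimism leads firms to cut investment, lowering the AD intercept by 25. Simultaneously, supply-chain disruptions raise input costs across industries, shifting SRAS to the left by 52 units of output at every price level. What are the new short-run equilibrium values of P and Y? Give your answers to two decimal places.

P = 370.75, Y = 3546.25

After both shocks: AD is Y = 5400 − 5P and SRAS is Y = 2434 + 3P.
Setting them equal: 2966 = 8P, so P = 370.75.
Substituting into AD, Y = 3546.25.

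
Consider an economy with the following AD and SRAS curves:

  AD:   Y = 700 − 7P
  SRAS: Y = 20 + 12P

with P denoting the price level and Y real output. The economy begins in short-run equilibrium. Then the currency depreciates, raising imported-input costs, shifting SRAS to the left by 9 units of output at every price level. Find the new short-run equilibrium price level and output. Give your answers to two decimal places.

P = 36.26, Y = 446.16

This is a negative supply shock: SRAS shifts left.
New SRAS: Y = 11 + 12P.
Set AD = SRAS: 700 − 7P = 11 + 12P, so 689 = 19P and P = 36.26.
Substituting into AD, Y = 446.16.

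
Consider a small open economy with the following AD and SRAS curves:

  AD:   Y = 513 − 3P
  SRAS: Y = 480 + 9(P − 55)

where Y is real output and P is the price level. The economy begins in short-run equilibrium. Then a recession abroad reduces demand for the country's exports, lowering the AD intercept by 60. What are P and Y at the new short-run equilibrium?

This is a negative demand shock: AD shifts left.
New AD: Y = 453 − 3P.
SRAS can be written Y = 9P − 15.
Set AD = SRAS: 453 − 3P = 9P − 15, so 468 = 12P and P = 39.
Y = 453 − 3·39 = 336.

P = 39, Y = 336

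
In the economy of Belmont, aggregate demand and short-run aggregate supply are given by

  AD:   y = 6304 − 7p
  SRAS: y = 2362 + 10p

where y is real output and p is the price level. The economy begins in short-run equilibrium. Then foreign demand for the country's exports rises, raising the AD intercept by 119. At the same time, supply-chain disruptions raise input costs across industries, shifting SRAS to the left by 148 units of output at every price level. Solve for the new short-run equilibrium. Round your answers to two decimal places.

After both shocks: AD is y = 6423 − 7p and SRAS is y = 2214 + 10p.
Setting them equal: 4209 = 17p, so p = 247.59.
Substituting into AD, y = 4689.88.

p = 247.59, y = 4689.88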